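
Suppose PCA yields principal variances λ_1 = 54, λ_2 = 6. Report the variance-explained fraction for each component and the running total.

Step 1 — total variance = trace(Sigma) = Σ λ_i = 54 + 6 = 60.

Step 2 — fraction explained by component i = λ_i / Σ λ:
  PC1: 54/60 = 0.9
  PC2: 6/60 = 0.1

Step 3 — cumulative fraction after k components = (λ_1 + ... + λ_k) / Σ λ:
  k = 1: 54/60 = 0.9
  k = 2: (54 + 6)/60 = 60/60 = 1

Summary (fraction, with percent):

explained: PC1 0.9 (90%), PC2 0.1 (10%);  cumulative: 0.9, 1


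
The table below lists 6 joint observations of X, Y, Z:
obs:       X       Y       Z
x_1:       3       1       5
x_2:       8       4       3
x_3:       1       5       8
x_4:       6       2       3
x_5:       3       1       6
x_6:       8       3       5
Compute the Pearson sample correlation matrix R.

Step 1 — column means:
  mean(X) = (3 + 8 + 1 + 6 + 3 + 8) / 6 = 29/6 = 4.8333
  mean(Y) = (1 + 4 + 5 + 2 + 1 + 3) / 6 = 16/6 = 2.6667
  mean(Z) = (5 + 3 + 8 + 3 + 6 + 5) / 6 = 30/6 = 5

Step 2 — sample variances and covariances s[i,j] = (1/(n-1)) · Σ_k (x_{k,i} - mean_i) · (x_{k,j} - mean_j), with n-1 = 5:
  s[X,X] = ((-1.8333)·(-1.8333) + (3.1667)·(3.1667) + (-3.8333)·(-3.8333) + (1.1667)·(1.1667) + (-1.8333)·(-1.8333) + (3.1667)·(3.1667)) / 5 = 42.8333/5 = 8.5667
  s[X,Y] = ((-1.8333)·(-1.6667) + (3.1667)·(1.3333) + (-3.8333)·(2.3333) + (1.1667)·(-0.6667) + (-1.8333)·(-1.6667) + (3.1667)·(0.3333)) / 5 = 1.6667/5 = 0.3333
  s[X,Z] = ((-1.8333)·(0) + (3.1667)·(-2) + (-3.8333)·(3) + (1.1667)·(-2) + (-1.8333)·(1) + (3.1667)·(0)) / 5 = -22/5 = -4.4
  s[Y,Y] = ((-1.6667)·(-1.6667) + (1.3333)·(1.3333) + (2.3333)·(2.3333) + (-0.6667)·(-0.6667) + (-1.6667)·(-1.6667) + (0.3333)·(0.3333)) / 5 = 13.3333/5 = 2.6667
  s[Y,Z] = ((-1.6667)·(0) + (1.3333)·(-2) + (2.3333)·(3) + (-0.6667)·(-2) + (-1.6667)·(1) + (0.3333)·(0)) / 5 = 4/5 = 0.8
  s[Z,Z] = ((0)·(0) + (-2)·(-2) + (3)·(3) + (-2)·(-2) + (1)·(1) + (0)·(0)) / 5 = 18/5 = 3.6
  Sample standard deviations s_i = √(s[i,i]):
  s(X) = √(8.5667) = 2.9269
  s(Y) = √(2.6667) = 1.633
  s(Z) = √(3.6) = 1.8974

Step 3 — r_{ij} = s_{ij} / (s_i · s_j):
  r[X,X] = 1 (diagonal).
  r[X,Y] = 0.3333 / (2.9269 · 1.633) = 0.3333 / 4.7796 = 0.0697
  r[X,Z] = -4.4 / (2.9269 · 1.8974) = -4.4 / 5.5534 = -0.7923
  r[Y,Y] = 1 (diagonal).
  r[Y,Z] = 0.8 / (1.633 · 1.8974) = 0.8 / 3.0984 = 0.2582
  r[Z,Z] = 1 (diagonal).

R is symmetric with unit diagonal. Assembling:

R = [[1, 0.0697, -0.7923],
 [0.0697, 1, 0.2582],
 [-0.7923, 0.2582, 1]]


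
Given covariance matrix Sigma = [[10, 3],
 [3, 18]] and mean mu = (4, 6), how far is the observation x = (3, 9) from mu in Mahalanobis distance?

Step 1 — centre the observation: (x - mu) = (-1, 3).

Step 2 — invert Sigma. det(Sigma) = 10·18 - (3)² = 171.
  Sigma^{-1} = (1/det) · [[d, -b], [-b, a]] = [[0.1053, -0.0175],
 [-0.0175, 0.0585]].

Step 3 — form the quadratic (x - mu)^T · Sigma^{-1} · (x - mu):
  Sigma^{-1} · (x - mu) = (-0.1579, 0.193).
  (x - mu)^T · [Sigma^{-1} · (x - mu)] = (-1)·(-0.1579) + (3)·(0.193) = 0.7368.

Step 4 — take square root: d = √(0.7368) ≈ 0.8584.

d(x, mu) = √(0.7368) ≈ 0.8584


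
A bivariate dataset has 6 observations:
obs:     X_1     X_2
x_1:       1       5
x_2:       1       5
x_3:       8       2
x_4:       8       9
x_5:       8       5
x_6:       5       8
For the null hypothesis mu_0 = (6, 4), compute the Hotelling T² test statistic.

Step 1 — sample mean vector:
  mean(X_1) = (1 + 1 + 8 + 8 + 8 + 5) / 6 = 31/6 = 5.1667
  mean(X_2) = (5 + 5 + 2 + 9 + 5 + 8) / 6 = 34/6 = 5.6667
  x̄ = (5.1667, 5.6667),  deviation x̄ - mu_0 = (5.1667, 5.6667) - (6, 4) = (-0.8333, 1.6667).

Step 2 — sample covariance matrix, S[i,j] = (1/(n-1)) · Σ_k (x_{k,i} - mean_i) · (x_{k,j} - mean_j), divisor n-1 = 5:
  S[X_1,X_1] = ((-4.1667)·(-4.1667) + (-4.1667)·(-4.1667) + (2.8333)·(2.8333) + (2.8333)·(2.8333) + (2.8333)·(2.8333) + (-0.1667)·(-0.1667)) / 5 = 58.8333/5 = 11.7667
  S[X_1,X_2] = ((-4.1667)·(-0.6667) + (-4.1667)·(-0.6667) + (2.8333)·(-3.6667) + (2.8333)·(3.3333) + (2.8333)·(-0.6667) + (-0.1667)·(2.3333)) / 5 = 2.3333/5 = 0.4667
  S[X_2,X_2] = ((-0.6667)·(-0.6667) + (-0.6667)·(-0.6667) + (-3.6667)·(-3.6667) + (3.3333)·(3.3333) + (-0.6667)·(-0.6667) + (2.3333)·(2.3333)) / 5 = 31.3333/5 = 6.2667
  S = [[11.7667, 0.4667],
 [0.4667, 6.2667]].

Step 3 — invert S. det(S) = 11.7667·6.2667 - (0.4667)² = 73.52.
  S^{-1} = (1/det) · [[d, -b], [-b, a]] = [[0.0852, -0.0063],
 [-0.0063, 0.16]].

Step 4 — quadratic form (x̄ - mu_0)^T · S^{-1} · (x̄ - mu_0):
  S^{-1} · (x̄ - mu_0) = (-0.0816, 0.272),
  (x̄ - mu_0)^T · [...] = (-0.8333)·(-0.0816) + (1.6667)·(0.272) = 0.5214.

Step 5 — scale by n: T² = 6 · 0.5214 = 3.1284.

T² ≈ 3.1284


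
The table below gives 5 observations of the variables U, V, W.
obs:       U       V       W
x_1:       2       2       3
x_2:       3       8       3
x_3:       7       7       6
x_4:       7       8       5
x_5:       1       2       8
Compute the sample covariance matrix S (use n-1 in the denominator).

Step 1 — column means:
  mean(U) = (2 + 3 + 7 + 7 + 1) / 5 = 20/5 = 4
  mean(V) = (2 + 8 + 7 + 8 + 2) / 5 = 27/5 = 5.4
  mean(W) = (3 + 3 + 6 + 5 + 8) / 5 = 25/5 = 5

Step 2 — sample covariance S[i,j] = (1/(n-1)) · Σ_k (x_{k,i} - mean_i) · (x_{k,j} - mean_j), with n-1 = 4.
  S[U,U] = ((-2)·(-2) + (-1)·(-1) + (3)·(3) + (3)·(3) + (-3)·(-3)) / 4 = 32/4 = 8
  S[U,V] = ((-2)·(-3.4) + (-1)·(2.6) + (3)·(1.6) + (3)·(2.6) + (-3)·(-3.4)) / 4 = 27/4 = 6.75
  S[U,W] = ((-2)·(-2) + (-1)·(-2) + (3)·(1) + (3)·(0) + (-3)·(3)) / 4 = 0/4 = 0
  S[V,V] = ((-3.4)·(-3.4) + (2.6)·(2.6) + (1.6)·(1.6) + (2.6)·(2.6) + (-3.4)·(-3.4)) / 4 = 39.2/4 = 9.8
  S[V,W] = ((-3.4)·(-2) + (2.6)·(-2) + (1.6)·(1) + (2.6)·(0) + (-3.4)·(3)) / 4 = -7/4 = -1.75
  S[W,W] = ((-2)·(-2) + (-2)·(-2) + (1)·(1) + (0)·(0) + (3)·(3)) / 4 = 18/4 = 4.5

S is symmetric (S[j,i] = S[i,j]). Assembling:

S = [[8, 6.75, 0],
 [6.75, 9.8, -1.75],
 [0, -1.75, 4.5]]


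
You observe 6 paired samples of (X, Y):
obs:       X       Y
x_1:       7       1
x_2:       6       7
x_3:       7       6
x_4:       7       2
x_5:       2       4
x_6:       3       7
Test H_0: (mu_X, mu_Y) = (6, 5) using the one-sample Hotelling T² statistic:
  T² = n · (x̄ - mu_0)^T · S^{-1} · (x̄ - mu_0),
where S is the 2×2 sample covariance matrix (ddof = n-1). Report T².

Step 1 — sample mean vector:
  mean(X) = (7 + 6 + 7 + 7 + 2 + 3) / 6 = 32/6 = 5.3333
  mean(Y) = (1 + 7 + 6 + 2 + 4 + 7) / 6 = 27/6 = 4.5
  x̄ = (5.3333, 4.5),  deviation x̄ - mu_0 = (5.3333, 4.5) - (6, 5) = (-0.6667, -0.5).

Step 2 — sample covariance matrix, S[i,j] = (1/(n-1)) · Σ_k (x_{k,i} - mean_i) · (x_{k,j} - mean_j), divisor n-1 = 5:
  S[X,X] = ((1.6667)·(1.6667) + (0.6667)·(0.6667) + (1.6667)·(1.6667) + (1.6667)·(1.6667) + (-3.3333)·(-3.3333) + (-2.3333)·(-2.3333)) / 5 = 25.3333/5 = 5.0667
  S[X,Y] = ((1.6667)·(-3.5) + (0.6667)·(2.5) + (1.6667)·(1.5) + (1.6667)·(-2.5) + (-3.3333)·(-0.5) + (-2.3333)·(2.5)) / 5 = -10/5 = -2
  S[Y,Y] = ((-3.5)·(-3.5) + (2.5)·(2.5) + (1.5)·(1.5) + (-2.5)·(-2.5) + (-0.5)·(-0.5) + (2.5)·(2.5)) / 5 = 33.5/5 = 6.7
  S = [[5.0667, -2],
 [-2, 6.7]].

Step 3 — invert S. det(S) = 5.0667·6.7 - (-2)² = 29.9467.
  S^{-1} = (1/det) · [[d, -b], [-b, a]] = [[0.2237, 0.0668],
 [0.0668, 0.1692]].

Step 4 — quadratic form (x̄ - mu_0)^T · S^{-1} · (x̄ - mu_0):
  S^{-1} · (x̄ - mu_0) = (-0.1825, -0.1291),
  (x̄ - mu_0)^T · [...] = (-0.6667)·(-0.1825) + (-0.5)·(-0.1291) = 0.1863.

Step 5 — scale by n: T² = 6 · 0.1863 = 1.1175.

T² ≈ 1.1175


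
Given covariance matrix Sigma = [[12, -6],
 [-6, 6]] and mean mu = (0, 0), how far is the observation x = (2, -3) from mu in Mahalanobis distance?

Step 1 — centre the observation: (x - mu) = (2, -3).

Step 2 — invert Sigma. det(Sigma) = 12·6 - (-6)² = 36.
  Sigma^{-1} = (1/det) · [[d, -b], [-b, a]] = [[0.1667, 0.1667],
 [0.1667, 0.3333]].

Step 3 — form the quadratic (x - mu)^T · Sigma^{-1} · (x - mu):
  Sigma^{-1} · (x - mu) = (-0.1667, -0.6667).
  (x - mu)^T · [Sigma^{-1} · (x - mu)] = (2)·(-0.1667) + (-3)·(-0.6667) = 1.6667.

Step 4 — take square root: d = √(1.6667) ≈ 1.291.

d(x, mu) = √(1.6667) ≈ 1.291


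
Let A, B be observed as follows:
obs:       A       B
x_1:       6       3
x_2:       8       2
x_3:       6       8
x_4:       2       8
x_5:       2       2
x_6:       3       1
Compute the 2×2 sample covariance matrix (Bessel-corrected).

Step 1 — column means:
  mean(A) = (6 + 8 + 6 + 2 + 2 + 3) / 6 = 27/6 = 4.5
  mean(B) = (3 + 2 + 8 + 8 + 2 + 1) / 6 = 24/6 = 4

Step 2 — sample covariance S[i,j] = (1/(n-1)) · Σ_k (x_{k,i} - mean_i) · (x_{k,j} - mean_j), with n-1 = 5.
  S[A,A] = ((1.5)·(1.5) + (3.5)·(3.5) + (1.5)·(1.5) + (-2.5)·(-2.5) + (-2.5)·(-2.5) + (-1.5)·(-1.5)) / 5 = 31.5/5 = 6.3
  S[A,B] = ((1.5)·(-1) + (3.5)·(-2) + (1.5)·(4) + (-2.5)·(4) + (-2.5)·(-2) + (-1.5)·(-3)) / 5 = -3/5 = -0.6
  S[B,B] = ((-1)·(-1) + (-2)·(-2) + (4)·(4) + (4)·(4) + (-2)·(-2) + (-3)·(-3)) / 5 = 50/5 = 10

S is symmetric (S[j,i] = S[i,j]). Assembling:

S = [[6.3, -0.6],
 [-0.6, 10]]


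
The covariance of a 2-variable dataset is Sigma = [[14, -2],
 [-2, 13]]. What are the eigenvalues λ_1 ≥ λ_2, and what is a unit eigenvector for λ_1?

Step 1 — characteristic polynomial of 2×2 Sigma:
  det(Sigma - λI) = λ² - trace · λ + det = 0.
  trace = 14 + 13 = 27, det = 14·13 - (-2)² = 178.
Step 2 — discriminant:
  Δ = trace² - 4·det = 729 - 712 = 17.
Step 3 — eigenvalues:
  λ = (trace ± √Δ)/2 = (27 ± 4.1231)/2,
  λ_1 = 15.5616,  λ_2 = 11.4384.

Step 4 — unit eigenvector for λ_1: solve (Sigma - λ_1 I)v = 0. First row:
  (14 - 15.5616)·v_x + (-2)·v_y = 0, i.e. (-1.5616)·v_x + (-2)·v_y = 0,
  so v ∝ (b, λ_1 - a) = (-2, 1.5616); multiply by -1 so the first entry is positive: u = (2, -1.5616).
  ||u|| = √((2)² + (-1.5616)²) = √(6.4384) ≈ 2.5374,
  v_1 = u/||u|| ≈ (0.7882, -0.6154) (||v_1|| = 1).

λ_1 = 15.5616,  λ_2 = 11.4384;  v_1 ≈ (0.7882, -0.6154)


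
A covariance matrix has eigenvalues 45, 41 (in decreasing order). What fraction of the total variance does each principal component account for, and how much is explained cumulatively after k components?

Step 1 — total variance = trace(Sigma) = Σ λ_i = 45 + 41 = 86.

Step 2 — fraction explained by component i = λ_i / Σ λ:
  PC1: 45/86 = 0.5233
  PC2: 41/86 = 0.4767

Step 3 — cumulative fraction after k components = (λ_1 + ... + λ_k) / Σ λ:
  k = 1: 45/86 = 0.5233
  k = 2: (45 + 41)/86 = 86/86 = 1

Summary (fraction, with percent):

explained: PC1 0.5233 (52.33%), PC2 0.4767 (47.67%);  cumulative: 0.5233, 1


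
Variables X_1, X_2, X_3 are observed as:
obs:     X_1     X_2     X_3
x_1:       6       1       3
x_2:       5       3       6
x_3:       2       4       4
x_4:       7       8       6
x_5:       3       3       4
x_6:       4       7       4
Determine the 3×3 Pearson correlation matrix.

Step 1 — column means:
  mean(X_1) = (6 + 5 + 2 + 7 + 3 + 4) / 6 = 27/6 = 4.5
  mean(X_2) = (1 + 3 + 4 + 8 + 3 + 7) / 6 = 26/6 = 4.3333
  mean(X_3) = (3 + 6 + 4 + 6 + 4 + 4) / 6 = 27/6 = 4.5

Step 2 — sample variances and covariances s[i,j] = (1/(n-1)) · Σ_k (x_{k,i} - mean_i) · (x_{k,j} - mean_j), with n-1 = 5:
  s[X_1,X_1] = ((1.5)·(1.5) + (0.5)·(0.5) + (-2.5)·(-2.5) + (2.5)·(2.5) + (-1.5)·(-1.5) + (-0.5)·(-0.5)) / 5 = 17.5/5 = 3.5
  s[X_1,X_2] = ((1.5)·(-3.3333) + (0.5)·(-1.3333) + (-2.5)·(-0.3333) + (2.5)·(3.6667) + (-1.5)·(-1.3333) + (-0.5)·(2.6667)) / 5 = 5/5 = 1
  s[X_1,X_3] = ((1.5)·(-1.5) + (0.5)·(1.5) + (-2.5)·(-0.5) + (2.5)·(1.5) + (-1.5)·(-0.5) + (-0.5)·(-0.5)) / 5 = 4.5/5 = 0.9
  s[X_2,X_2] = ((-3.3333)·(-3.3333) + (-1.3333)·(-1.3333) + (-0.3333)·(-0.3333) + (3.6667)·(3.6667) + (-1.3333)·(-1.3333) + (2.6667)·(2.6667)) / 5 = 35.3333/5 = 7.0667
  s[X_2,X_3] = ((-3.3333)·(-1.5) + (-1.3333)·(1.5) + (-0.3333)·(-0.5) + (3.6667)·(1.5) + (-1.3333)·(-0.5) + (2.6667)·(-0.5)) / 5 = 8/5 = 1.6
  s[X_3,X_3] = ((-1.5)·(-1.5) + (1.5)·(1.5) + (-0.5)·(-0.5) + (1.5)·(1.5) + (-0.5)·(-0.5) + (-0.5)·(-0.5)) / 5 = 7.5/5 = 1.5
  Sample standard deviations s_i = √(s[i,i]):
  s(X_1) = √(3.5) = 1.8708
  s(X_2) = √(7.0667) = 2.6583
  s(X_3) = √(1.5) = 1.2247

Step 3 — r_{ij} = s_{ij} / (s_i · s_j):
  r[X_1,X_1] = 1 (diagonal).
  r[X_1,X_2] = 1 / (1.8708 · 2.6583) = 1 / 4.9733 = 0.2011
  r[X_1,X_3] = 0.9 / (1.8708 · 1.2247) = 0.9 / 2.2913 = 0.3928
  r[X_2,X_2] = 1 (diagonal).
  r[X_2,X_3] = 1.6 / (2.6583 · 1.2247) = 1.6 / 3.2558 = 0.4914
  r[X_3,X_3] = 1 (diagonal).

R is symmetric with unit diagonal. Assembling:

R = [[1, 0.2011, 0.3928],
 [0.2011, 1, 0.4914],
 [0.3928, 0.4914, 1]]


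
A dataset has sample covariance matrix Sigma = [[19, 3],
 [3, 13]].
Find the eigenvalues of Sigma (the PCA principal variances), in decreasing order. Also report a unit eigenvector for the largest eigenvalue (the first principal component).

Step 1 — characteristic polynomial of 2×2 Sigma:
  det(Sigma - λI) = λ² - trace · λ + det = 0.
  trace = 19 + 13 = 32, det = 19·13 - (3)² = 238.
Step 2 — discriminant:
  Δ = trace² - 4·det = 1024 - 952 = 72.
Step 3 — eigenvalues:
  λ = (trace ± √Δ)/2 = (32 ± 8.4853)/2,
  λ_1 = 20.2426,  λ_2 = 11.7574.

Step 4 — unit eigenvector for λ_1: solve (Sigma - λ_1 I)v = 0. First row:
  (19 - 20.2426)·v_x + (3)·v_y = 0, i.e. (-1.2426)·v_x + (3)·v_y = 0,
  so v ∝ (b, λ_1 - a) = (3, 1.2426) = u.
  ||u|| = √((3)² + (1.2426)²) = √(10.5442) ≈ 3.2472,
  v_1 = u/||u|| ≈ (0.9239, 0.3827) (||v_1|| = 1).

λ_1 = 20.2426,  λ_2 = 11.7574;  v_1 ≈ (0.9239, 0.3827)


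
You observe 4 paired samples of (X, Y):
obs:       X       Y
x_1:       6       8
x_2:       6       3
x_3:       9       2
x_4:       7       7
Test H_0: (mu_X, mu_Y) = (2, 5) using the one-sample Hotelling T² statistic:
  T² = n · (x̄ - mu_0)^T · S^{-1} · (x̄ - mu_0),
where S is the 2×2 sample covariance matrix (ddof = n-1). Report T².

Step 1 — sample mean vector:
  mean(X) = (6 + 6 + 9 + 7) / 4 = 28/4 = 7
  mean(Y) = (8 + 3 + 2 + 7) / 4 = 20/4 = 5
  x̄ = (7, 5),  deviation x̄ - mu_0 = (7, 5) - (2, 5) = (5, 0).

Step 2 — sample covariance matrix, S[i,j] = (1/(n-1)) · Σ_k (x_{k,i} - mean_i) · (x_{k,j} - mean_j), divisor n-1 = 3:
  S[X,X] = ((-1)·(-1) + (-1)·(-1) + (2)·(2) + (0)·(0)) / 3 = 6/3 = 2
  S[X,Y] = ((-1)·(3) + (-1)·(-2) + (2)·(-3) + (0)·(2)) / 3 = -7/3 = -2.3333
  S[Y,Y] = ((3)·(3) + (-2)·(-2) + (-3)·(-3) + (2)·(2)) / 3 = 26/3 = 8.6667
  S = [[2, -2.3333],
 [-2.3333, 8.6667]].

Step 3 — invert S. det(S) = 2·8.6667 - (-2.3333)² = 11.8889.
  S^{-1} = (1/det) · [[d, -b], [-b, a]] = [[0.729, 0.1963],
 [0.1963, 0.1682]].

Step 4 — quadratic form (x̄ - mu_0)^T · S^{-1} · (x̄ - mu_0):
  S^{-1} · (x̄ - mu_0) = (3.6449, 0.9813),
  (x̄ - mu_0)^T · [...] = (5)·(3.6449) + (0)·(0.9813) = 18.2243.

Step 5 — scale by n: T² = 4 · 18.2243 = 72.8972.

T² ≈ 72.8972


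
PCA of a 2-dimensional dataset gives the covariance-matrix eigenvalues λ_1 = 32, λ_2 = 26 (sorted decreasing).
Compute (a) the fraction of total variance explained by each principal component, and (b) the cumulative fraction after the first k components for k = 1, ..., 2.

Step 1 — total variance = trace(Sigma) = Σ λ_i = 32 + 26 = 58.

Step 2 — fraction explained by component i = λ_i / Σ λ:
  PC1: 32/58 = 0.5517
  PC2: 26/58 = 0.4483

Step 3 — cumulative fraction after k components = (λ_1 + ... + λ_k) / Σ λ:
  k = 1: 32/58 = 0.5517
  k = 2: (32 + 26)/58 = 58/58 = 1

Summary (fraction, with percent):

explained: PC1 0.5517 (55.17%), PC2 0.4483 (44.83%);  cumulative: 0.5517, 1


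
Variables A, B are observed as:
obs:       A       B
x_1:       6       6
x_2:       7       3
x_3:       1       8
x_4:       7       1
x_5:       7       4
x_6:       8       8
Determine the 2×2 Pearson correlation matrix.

Step 1 — column means:
  mean(A) = (6 + 7 + 1 + 7 + 7 + 8) / 6 = 36/6 = 6
  mean(B) = (6 + 3 + 8 + 1 + 4 + 8) / 6 = 30/6 = 5

Step 2 — sample variances and covariances s[i,j] = (1/(n-1)) · Σ_k (x_{k,i} - mean_i) · (x_{k,j} - mean_j), with n-1 = 5:
  s[A,A] = ((0)·(0) + (1)·(1) + (-5)·(-5) + (1)·(1) + (1)·(1) + (2)·(2)) / 5 = 32/5 = 6.4
  s[A,B] = ((0)·(1) + (1)·(-2) + (-5)·(3) + (1)·(-4) + (1)·(-1) + (2)·(3)) / 5 = -16/5 = -3.2
  s[B,B] = ((1)·(1) + (-2)·(-2) + (3)·(3) + (-4)·(-4) + (-1)·(-1) + (3)·(3)) / 5 = 40/5 = 8
  Sample standard deviations s_i = √(s[i,i]):
  s(A) = √(6.4) = 2.5298
  s(B) = √(8) = 2.8284

Step 3 — r_{ij} = s_{ij} / (s_i · s_j):
  r[A,A] = 1 (diagonal).
  r[A,B] = -3.2 / (2.5298 · 2.8284) = -3.2 / 7.1554 = -0.4472
  r[B,B] = 1 (diagonal).

R is symmetric with unit diagonal. Assembling:

R = [[1, -0.4472],
 [-0.4472, 1]]


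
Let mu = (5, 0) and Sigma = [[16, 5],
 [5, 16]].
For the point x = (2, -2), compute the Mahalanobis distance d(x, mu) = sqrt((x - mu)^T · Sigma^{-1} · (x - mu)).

Step 1 — centre the observation: (x - mu) = (-3, -2).

Step 2 — invert Sigma. det(Sigma) = 16·16 - (5)² = 231.
  Sigma^{-1} = (1/det) · [[d, -b], [-b, a]] = [[0.0693, -0.0216],
 [-0.0216, 0.0693]].

Step 3 — form the quadratic (x - mu)^T · Sigma^{-1} · (x - mu):
  Sigma^{-1} · (x - mu) = (-0.1645, -0.0736).
  (x - mu)^T · [Sigma^{-1} · (x - mu)] = (-3)·(-0.1645) + (-2)·(-0.0736) = 0.6407.

Step 4 — take square root: d = √(0.6407) ≈ 0.8004.

d(x, mu) = √(0.6407) ≈ 0.8004


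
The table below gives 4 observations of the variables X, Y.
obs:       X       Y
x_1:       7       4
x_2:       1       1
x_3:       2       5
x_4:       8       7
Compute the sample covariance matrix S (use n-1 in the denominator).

Step 1 — column means:
  mean(X) = (7 + 1 + 2 + 8) / 4 = 18/4 = 4.5
  mean(Y) = (4 + 1 + 5 + 7) / 4 = 17/4 = 4.25

Step 2 — sample covariance S[i,j] = (1/(n-1)) · Σ_k (x_{k,i} - mean_i) · (x_{k,j} - mean_j), with n-1 = 3.
  S[X,X] = ((2.5)·(2.5) + (-3.5)·(-3.5) + (-2.5)·(-2.5) + (3.5)·(3.5)) / 3 = 37/3 = 12.3333
  S[X,Y] = ((2.5)·(-0.25) + (-3.5)·(-3.25) + (-2.5)·(0.75) + (3.5)·(2.75)) / 3 = 18.5/3 = 6.1667
  S[Y,Y] = ((-0.25)·(-0.25) + (-3.25)·(-3.25) + (0.75)·(0.75) + (2.75)·(2.75)) / 3 = 18.75/3 = 6.25

S is symmetric (S[j,i] = S[i,j]). Assembling:

S = [[12.3333, 6.1667],
 [6.1667, 6.25]]


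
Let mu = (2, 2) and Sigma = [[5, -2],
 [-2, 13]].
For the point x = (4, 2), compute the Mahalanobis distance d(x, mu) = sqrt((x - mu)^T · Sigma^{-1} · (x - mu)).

Step 1 — centre the observation: (x - mu) = (2, 0).

Step 2 — invert Sigma. det(Sigma) = 5·13 - (-2)² = 61.
  Sigma^{-1} = (1/det) · [[d, -b], [-b, a]] = [[0.2131, 0.0328],
 [0.0328, 0.082]].

Step 3 — form the quadratic (x - mu)^T · Sigma^{-1} · (x - mu):
  Sigma^{-1} · (x - mu) = (0.4262, 0.0656).
  (x - mu)^T · [Sigma^{-1} · (x - mu)] = (2)·(0.4262) + (0)·(0.0656) = 0.8525.

Step 4 — take square root: d = √(0.8525) ≈ 0.9233.

d(x, mu) = √(0.8525) ≈ 0.9233


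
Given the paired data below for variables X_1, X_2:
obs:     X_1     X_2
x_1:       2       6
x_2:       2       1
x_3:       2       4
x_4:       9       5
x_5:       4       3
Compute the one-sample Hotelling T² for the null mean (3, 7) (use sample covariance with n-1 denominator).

Step 1 — sample mean vector:
  mean(X_1) = (2 + 2 + 2 + 9 + 4) / 5 = 19/5 = 3.8
  mean(X_2) = (6 + 1 + 4 + 5 + 3) / 5 = 19/5 = 3.8
  x̄ = (3.8, 3.8),  deviation x̄ - mu_0 = (3.8, 3.8) - (3, 7) = (0.8, -3.2).

Step 2 — sample covariance matrix, S[i,j] = (1/(n-1)) · Σ_k (x_{k,i} - mean_i) · (x_{k,j} - mean_j), divisor n-1 = 4:
  S[X_1,X_1] = ((-1.8)·(-1.8) + (-1.8)·(-1.8) + (-1.8)·(-1.8) + (5.2)·(5.2) + (0.2)·(0.2)) / 4 = 36.8/4 = 9.2
  S[X_1,X_2] = ((-1.8)·(2.2) + (-1.8)·(-2.8) + (-1.8)·(0.2) + (5.2)·(1.2) + (0.2)·(-0.8)) / 4 = 6.8/4 = 1.7
  S[X_2,X_2] = ((2.2)·(2.2) + (-2.8)·(-2.8) + (0.2)·(0.2) + (1.2)·(1.2) + (-0.8)·(-0.8)) / 4 = 14.8/4 = 3.7
  S = [[9.2, 1.7],
 [1.7, 3.7]].

Step 3 — invert S. det(S) = 9.2·3.7 - (1.7)² = 31.15.
  S^{-1} = (1/det) · [[d, -b], [-b, a]] = [[0.1188, -0.0546],
 [-0.0546, 0.2953]].

Step 4 — quadratic form (x̄ - mu_0)^T · S^{-1} · (x̄ - mu_0):
  S^{-1} · (x̄ - mu_0) = (0.2697, -0.9888),
  (x̄ - mu_0)^T · [...] = (0.8)·(0.2697) + (-3.2)·(-0.9888) = 3.3798.

Step 5 — scale by n: T² = 5 · 3.3798 = 16.8989.

T² ≈ 16.8989


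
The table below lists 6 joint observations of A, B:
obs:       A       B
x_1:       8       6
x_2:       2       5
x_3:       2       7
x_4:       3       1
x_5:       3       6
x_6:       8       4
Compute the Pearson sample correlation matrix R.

Step 1 — column means:
  mean(A) = (8 + 2 + 2 + 3 + 3 + 8) / 6 = 26/6 = 4.3333
  mean(B) = (6 + 5 + 7 + 1 + 6 + 4) / 6 = 29/6 = 4.8333

Step 2 — sample variances and covariances s[i,j] = (1/(n-1)) · Σ_k (x_{k,i} - mean_i) · (x_{k,j} - mean_j), with n-1 = 5:
  s[A,A] = ((3.6667)·(3.6667) + (-2.3333)·(-2.3333) + (-2.3333)·(-2.3333) + (-1.3333)·(-1.3333) + (-1.3333)·(-1.3333) + (3.6667)·(3.6667)) / 5 = 41.3333/5 = 8.2667
  s[A,B] = ((3.6667)·(1.1667) + (-2.3333)·(0.1667) + (-2.3333)·(2.1667) + (-1.3333)·(-3.8333) + (-1.3333)·(1.1667) + (3.6667)·(-0.8333)) / 5 = -0.6667/5 = -0.1333
  s[B,B] = ((1.1667)·(1.1667) + (0.1667)·(0.1667) + (2.1667)·(2.1667) + (-3.8333)·(-3.8333) + (1.1667)·(1.1667) + (-0.8333)·(-0.8333)) / 5 = 22.8333/5 = 4.5667
  Sample standard deviations s_i = √(s[i,i]):
  s(A) = √(8.2667) = 2.8752
  s(B) = √(4.5667) = 2.137

Step 3 — r_{ij} = s_{ij} / (s_i · s_j):
  r[A,A] = 1 (diagonal).
  r[A,B] = -0.1333 / (2.8752 · 2.137) = -0.1333 / 6.1442 = -0.0217
  r[B,B] = 1 (diagonal).

R is symmetric with unit diagonal. Assembling:

R = [[1, -0.0217],
 [-0.0217, 1]]


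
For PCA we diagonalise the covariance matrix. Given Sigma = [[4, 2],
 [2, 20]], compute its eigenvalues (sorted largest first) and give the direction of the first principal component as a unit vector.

Step 1 — characteristic polynomial of 2×2 Sigma:
  det(Sigma - λI) = λ² - trace · λ + det = 0.
  trace = 4 + 20 = 24, det = 4·20 - (2)² = 76.
Step 2 — discriminant:
  Δ = trace² - 4·det = 576 - 304 = 272.
Step 3 — eigenvalues:
  λ = (trace ± √Δ)/2 = (24 ± 16.4924)/2,
  λ_1 = 20.2462,  λ_2 = 3.7538.

Step 4 — unit eigenvector for λ_1: solve (Sigma - λ_1 I)v = 0. First row:
  (4 - 20.2462)·v_x + (2)·v_y = 0, i.e. (-16.2462)·v_x + (2)·v_y = 0,
  so v ∝ (b, λ_1 - a) = (2, 16.2462) = u.
  ||u|| = √((2)² + (16.2462)²) = √(267.9394) ≈ 16.3689,
  v_1 = u/||u|| ≈ (0.1222, 0.9925) (||v_1|| = 1).

λ_1 = 20.2462,  λ_2 = 3.7538;  v_1 ≈ (0.1222, 0.9925)


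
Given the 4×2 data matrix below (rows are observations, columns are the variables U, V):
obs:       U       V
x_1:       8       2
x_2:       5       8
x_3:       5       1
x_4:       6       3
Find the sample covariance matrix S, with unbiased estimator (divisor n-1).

Step 1 — column means:
  mean(U) = (8 + 5 + 5 + 6) / 4 = 24/4 = 6
  mean(V) = (2 + 8 + 1 + 3) / 4 = 14/4 = 3.5

Step 2 — sample covariance S[i,j] = (1/(n-1)) · Σ_k (x_{k,i} - mean_i) · (x_{k,j} - mean_j), with n-1 = 3.
  S[U,U] = ((2)·(2) + (-1)·(-1) + (-1)·(-1) + (0)·(0)) / 3 = 6/3 = 2
  S[U,V] = ((2)·(-1.5) + (-1)·(4.5) + (-1)·(-2.5) + (0)·(-0.5)) / 3 = -5/3 = -1.6667
  S[V,V] = ((-1.5)·(-1.5) + (4.5)·(4.5) + (-2.5)·(-2.5) + (-0.5)·(-0.5)) / 3 = 29/3 = 9.6667

S is symmetric (S[j,i] = S[i,j]). Assembling:

S = [[2, -1.6667],
 [-1.6667, 9.6667]]


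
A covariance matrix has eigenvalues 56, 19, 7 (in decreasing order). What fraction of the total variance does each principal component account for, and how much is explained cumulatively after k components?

Step 1 — total variance = trace(Sigma) = Σ λ_i = 56 + 19 + 7 = 82.

Step 2 — fraction explained by component i = λ_i / Σ λ:
  PC1: 56/82 = 0.6829
  PC2: 19/82 = 0.2317
  PC3: 7/82 = 0.0854

Step 3 — cumulative fraction after k components = (λ_1 + ... + λ_k) / Σ λ:
  k = 1: 56/82 = 0.6829
  k = 2: (56 + 19)/82 = 75/82 = 0.9146
  k = 3: (56 + 19 + 7)/82 = 82/82 = 1

Summary (fraction, with percent):

explained: PC1 0.6829 (68.29%), PC2 0.2317 (23.17%), PC3 0.0854 (8.54%);  cumulative: 0.6829, 0.9146, 1


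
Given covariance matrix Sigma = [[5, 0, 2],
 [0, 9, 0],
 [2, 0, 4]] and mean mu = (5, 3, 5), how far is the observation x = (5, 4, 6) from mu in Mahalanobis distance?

Step 1 — centre the observation: (x - mu) = (0, 1, 1).

Step 2 — invert Sigma (cofactor / det for 3×3, or solve directly):
  Sigma^{-1} = [[0.25, 0, -0.125],
 [0, 0.1111, 0],
 [-0.125, 0, 0.3125]].

Step 3 — form the quadratic (x - mu)^T · Sigma^{-1} · (x - mu):
  Sigma^{-1} · (x - mu) = (-0.125, 0.1111, 0.3125).
  (x - mu)^T · [Sigma^{-1} · (x - mu)] = (0)·(-0.125) + (1)·(0.1111) + (1)·(0.3125) = 0.4236.

Step 4 — take square root: d = √(0.4236) ≈ 0.6509.

d(x, mu) = √(0.4236) ≈ 0.6509


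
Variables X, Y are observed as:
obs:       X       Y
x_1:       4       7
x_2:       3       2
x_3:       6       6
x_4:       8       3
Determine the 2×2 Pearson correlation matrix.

Step 1 — column means:
  mean(X) = (4 + 3 + 6 + 8) / 4 = 21/4 = 5.25
  mean(Y) = (7 + 2 + 6 + 3) / 4 = 18/4 = 4.5

Step 2 — sample variances and covariances s[i,j] = (1/(n-1)) · Σ_k (x_{k,i} - mean_i) · (x_{k,j} - mean_j), with n-1 = 3:
  s[X,X] = ((-1.25)·(-1.25) + (-2.25)·(-2.25) + (0.75)·(0.75) + (2.75)·(2.75)) / 3 = 14.75/3 = 4.9167
  s[X,Y] = ((-1.25)·(2.5) + (-2.25)·(-2.5) + (0.75)·(1.5) + (2.75)·(-1.5)) / 3 = -0.5/3 = -0.1667
  s[Y,Y] = ((2.5)·(2.5) + (-2.5)·(-2.5) + (1.5)·(1.5) + (-1.5)·(-1.5)) / 3 = 17/3 = 5.6667
  Sample standard deviations s_i = √(s[i,i]):
  s(X) = √(4.9167) = 2.2174
  s(Y) = √(5.6667) = 2.3805

Step 3 — r_{ij} = s_{ij} / (s_i · s_j):
  r[X,X] = 1 (diagonal).
  r[X,Y] = -0.1667 / (2.2174 · 2.3805) = -0.1667 / 5.2784 = -0.0316
  r[Y,Y] = 1 (diagonal).

R is symmetric with unit diagonal. Assembling:

R = [[1, -0.0316],
 [-0.0316, 1]]


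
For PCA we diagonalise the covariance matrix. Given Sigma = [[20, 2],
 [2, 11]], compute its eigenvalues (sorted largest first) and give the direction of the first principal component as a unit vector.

Step 1 — characteristic polynomial of 2×2 Sigma:
  det(Sigma - λI) = λ² - trace · λ + det = 0.
  trace = 20 + 11 = 31, det = 20·11 - (2)² = 216.
Step 2 — discriminant:
  Δ = trace² - 4·det = 961 - 864 = 97.
Step 3 — eigenvalues:
  λ = (trace ± √Δ)/2 = (31 ± 9.8489)/2,
  λ_1 = 20.4244,  λ_2 = 10.5756.

Step 4 — unit eigenvector for λ_1: solve (Sigma - λ_1 I)v = 0. First row:
  (20 - 20.4244)·v_x + (2)·v_y = 0, i.e. (-0.4244)·v_x + (2)·v_y = 0,
  so v ∝ (b, λ_1 - a) = (2, 0.4244) = u.
  ||u|| = √((2)² + (0.4244)²) = √(4.1801) ≈ 2.0445,
  v_1 = u/||u|| ≈ (0.9782, 0.2076) (||v_1|| = 1).

λ_1 = 20.4244,  λ_2 = 10.5756;  v_1 ≈ (0.9782, 0.2076)


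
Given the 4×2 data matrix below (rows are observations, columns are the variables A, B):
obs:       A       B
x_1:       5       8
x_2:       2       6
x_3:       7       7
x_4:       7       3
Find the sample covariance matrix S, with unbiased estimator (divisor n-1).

Step 1 — column means:
  mean(A) = (5 + 2 + 7 + 7) / 4 = 21/4 = 5.25
  mean(B) = (8 + 6 + 7 + 3) / 4 = 24/4 = 6

Step 2 — sample covariance S[i,j] = (1/(n-1)) · Σ_k (x_{k,i} - mean_i) · (x_{k,j} - mean_j), with n-1 = 3.
  S[A,A] = ((-0.25)·(-0.25) + (-3.25)·(-3.25) + (1.75)·(1.75) + (1.75)·(1.75)) / 3 = 16.75/3 = 5.5833
  S[A,B] = ((-0.25)·(2) + (-3.25)·(0) + (1.75)·(1) + (1.75)·(-3)) / 3 = -4/3 = -1.3333
  S[B,B] = ((2)·(2) + (0)·(0) + (1)·(1) + (-3)·(-3)) / 3 = 14/3 = 4.6667

S is symmetric (S[j,i] = S[i,j]). Assembling:

S = [[5.5833, -1.3333],
 [-1.3333, 4.6667]]


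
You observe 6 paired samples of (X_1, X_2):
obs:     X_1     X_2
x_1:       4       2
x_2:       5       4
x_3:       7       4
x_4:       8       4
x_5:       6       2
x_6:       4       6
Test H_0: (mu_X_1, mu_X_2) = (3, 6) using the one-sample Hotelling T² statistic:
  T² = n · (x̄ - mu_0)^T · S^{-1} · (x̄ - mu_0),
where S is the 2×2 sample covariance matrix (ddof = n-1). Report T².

Step 1 — sample mean vector:
  mean(X_1) = (4 + 5 + 7 + 8 + 6 + 4) / 6 = 34/6 = 5.6667
  mean(X_2) = (2 + 4 + 4 + 4 + 2 + 6) / 6 = 22/6 = 3.6667
  x̄ = (5.6667, 3.6667),  deviation x̄ - mu_0 = (5.6667, 3.6667) - (3, 6) = (2.6667, -2.3333).

Step 2 — sample covariance matrix, S[i,j] = (1/(n-1)) · Σ_k (x_{k,i} - mean_i) · (x_{k,j} - mean_j), divisor n-1 = 5:
  S[X_1,X_1] = ((-1.6667)·(-1.6667) + (-0.6667)·(-0.6667) + (1.3333)·(1.3333) + (2.3333)·(2.3333) + (0.3333)·(0.3333) + (-1.6667)·(-1.6667)) / 5 = 13.3333/5 = 2.6667
  S[X_1,X_2] = ((-1.6667)·(-1.6667) + (-0.6667)·(0.3333) + (1.3333)·(0.3333) + (2.3333)·(0.3333) + (0.3333)·(-1.6667) + (-1.6667)·(2.3333)) / 5 = -0.6667/5 = -0.1333
  S[X_2,X_2] = ((-1.6667)·(-1.6667) + (0.3333)·(0.3333) + (0.3333)·(0.3333) + (0.3333)·(0.3333) + (-1.6667)·(-1.6667) + (2.3333)·(2.3333)) / 5 = 11.3333/5 = 2.2667
  S = [[2.6667, -0.1333],
 [-0.1333, 2.2667]].

Step 3 — invert S. det(S) = 2.6667·2.2667 - (-0.1333)² = 6.0267.
  S^{-1} = (1/det) · [[d, -b], [-b, a]] = [[0.3761, 0.0221],
 [0.0221, 0.4425]].

Step 4 — quadratic form (x̄ - mu_0)^T · S^{-1} · (x̄ - mu_0):
  S^{-1} · (x̄ - mu_0) = (0.9513, -0.9735),
  (x̄ - mu_0)^T · [...] = (2.6667)·(0.9513) + (-2.3333)·(-0.9735) = 4.8083.

Step 5 — scale by n: T² = 6 · 4.8083 = 28.8496.

T² ≈ 28.8496


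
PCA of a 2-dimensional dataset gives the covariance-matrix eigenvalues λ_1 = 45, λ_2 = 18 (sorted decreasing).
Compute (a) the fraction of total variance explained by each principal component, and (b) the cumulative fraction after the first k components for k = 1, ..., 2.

Step 1 — total variance = trace(Sigma) = Σ λ_i = 45 + 18 = 63.

Step 2 — fraction explained by component i = λ_i / Σ λ:
  PC1: 45/63 = 0.7143
  PC2: 18/63 = 0.2857

Step 3 — cumulative fraction after k components = (λ_1 + ... + λ_k) / Σ λ:
  k = 1: 45/63 = 0.7143
  k = 2: (45 + 18)/63 = 63/63 = 1

Summary (fraction, with percent):

explained: PC1 0.7143 (71.43%), PC2 0.2857 (28.57%);  cumulative: 0.7143, 1


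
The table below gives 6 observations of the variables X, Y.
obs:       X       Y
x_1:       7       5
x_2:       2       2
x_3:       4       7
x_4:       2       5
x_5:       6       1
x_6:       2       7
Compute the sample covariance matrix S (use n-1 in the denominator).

Step 1 — column means:
  mean(X) = (7 + 2 + 4 + 2 + 6 + 2) / 6 = 23/6 = 3.8333
  mean(Y) = (5 + 2 + 7 + 5 + 1 + 7) / 6 = 27/6 = 4.5

Step 2 — sample covariance S[i,j] = (1/(n-1)) · Σ_k (x_{k,i} - mean_i) · (x_{k,j} - mean_j), with n-1 = 5.
  S[X,X] = ((3.1667)·(3.1667) + (-1.8333)·(-1.8333) + (0.1667)·(0.1667) + (-1.8333)·(-1.8333) + (2.1667)·(2.1667) + (-1.8333)·(-1.8333)) / 5 = 24.8333/5 = 4.9667
  S[X,Y] = ((3.1667)·(0.5) + (-1.8333)·(-2.5) + (0.1667)·(2.5) + (-1.8333)·(0.5) + (2.1667)·(-3.5) + (-1.8333)·(2.5)) / 5 = -6.5/5 = -1.3
  S[Y,Y] = ((0.5)·(0.5) + (-2.5)·(-2.5) + (2.5)·(2.5) + (0.5)·(0.5) + (-3.5)·(-3.5) + (2.5)·(2.5)) / 5 = 31.5/5 = 6.3

S is symmetric (S[j,i] = S[i,j]). Assembling:

S = [[4.9667, -1.3],
 [-1.3, 6.3]]


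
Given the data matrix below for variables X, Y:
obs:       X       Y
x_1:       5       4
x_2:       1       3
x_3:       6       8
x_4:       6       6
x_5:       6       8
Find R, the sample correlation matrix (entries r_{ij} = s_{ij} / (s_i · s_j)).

Step 1 — column means:
  mean(X) = (5 + 1 + 6 + 6 + 6) / 5 = 24/5 = 4.8
  mean(Y) = (4 + 3 + 8 + 6 + 8) / 5 = 29/5 = 5.8

Step 2 — sample variances and covariances s[i,j] = (1/(n-1)) · Σ_k (x_{k,i} - mean_i) · (x_{k,j} - mean_j), with n-1 = 4:
  s[X,X] = ((0.2)·(0.2) + (-3.8)·(-3.8) + (1.2)·(1.2) + (1.2)·(1.2) + (1.2)·(1.2)) / 4 = 18.8/4 = 4.7
  s[X,Y] = ((0.2)·(-1.8) + (-3.8)·(-2.8) + (1.2)·(2.2) + (1.2)·(0.2) + (1.2)·(2.2)) / 4 = 15.8/4 = 3.95
  s[Y,Y] = ((-1.8)·(-1.8) + (-2.8)·(-2.8) + (2.2)·(2.2) + (0.2)·(0.2) + (2.2)·(2.2)) / 4 = 20.8/4 = 5.2
  Sample standard deviations s_i = √(s[i,i]):
  s(X) = √(4.7) = 2.1679
  s(Y) = √(5.2) = 2.2804

Step 3 — r_{ij} = s_{ij} / (s_i · s_j):
  r[X,X] = 1 (diagonal).
  r[X,Y] = 3.95 / (2.1679 · 2.2804) = 3.95 / 4.9437 = 0.799
  r[Y,Y] = 1 (diagonal).

R is symmetric with unit diagonal. Assembling:

R = [[1, 0.799],
 [0.799, 1]]


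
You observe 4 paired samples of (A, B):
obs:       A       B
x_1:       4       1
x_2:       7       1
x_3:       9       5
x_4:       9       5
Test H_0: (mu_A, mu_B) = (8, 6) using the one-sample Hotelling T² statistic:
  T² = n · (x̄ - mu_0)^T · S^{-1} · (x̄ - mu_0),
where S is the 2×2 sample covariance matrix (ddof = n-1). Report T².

Step 1 — sample mean vector:
  mean(A) = (4 + 7 + 9 + 9) / 4 = 29/4 = 7.25
  mean(B) = (1 + 1 + 5 + 5) / 4 = 12/4 = 3
  x̄ = (7.25, 3),  deviation x̄ - mu_0 = (7.25, 3) - (8, 6) = (-0.75, -3).

Step 2 — sample covariance matrix, S[i,j] = (1/(n-1)) · Σ_k (x_{k,i} - mean_i) · (x_{k,j} - mean_j), divisor n-1 = 3:
  S[A,A] = ((-3.25)·(-3.25) + (-0.25)·(-0.25) + (1.75)·(1.75) + (1.75)·(1.75)) / 3 = 16.75/3 = 5.5833
  S[A,B] = ((-3.25)·(-2) + (-0.25)·(-2) + (1.75)·(2) + (1.75)·(2)) / 3 = 14/3 = 4.6667
  S[B,B] = ((-2)·(-2) + (-2)·(-2) + (2)·(2) + (2)·(2)) / 3 = 16/3 = 5.3333
  S = [[5.5833, 4.6667],
 [4.6667, 5.3333]].

Step 3 — invert S. det(S) = 5.5833·5.3333 - (4.6667)² = 8.
  S^{-1} = (1/det) · [[d, -b], [-b, a]] = [[0.6667, -0.5833],
 [-0.5833, 0.6979]].

Step 4 — quadratic form (x̄ - mu_0)^T · S^{-1} · (x̄ - mu_0):
  S^{-1} · (x̄ - mu_0) = (1.25, -1.6562),
  (x̄ - mu_0)^T · [...] = (-0.75)·(1.25) + (-3)·(-1.6562) = 4.0312.

Step 5 — scale by n: T² = 4 · 4.0312 = 16.125.

T² ≈ 16.125


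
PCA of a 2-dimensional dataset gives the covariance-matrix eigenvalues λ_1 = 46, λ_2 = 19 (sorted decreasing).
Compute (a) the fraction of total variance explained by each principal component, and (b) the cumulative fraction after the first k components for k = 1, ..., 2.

Step 1 — total variance = trace(Sigma) = Σ λ_i = 46 + 19 = 65.

Step 2 — fraction explained by component i = λ_i / Σ λ:
  PC1: 46/65 = 0.7077
  PC2: 19/65 = 0.2923

Step 3 — cumulative fraction after k components = (λ_1 + ... + λ_k) / Σ λ:
  k = 1: 46/65 = 0.7077
  k = 2: (46 + 19)/65 = 65/65 = 1

Summary (fraction, with percent):

explained: PC1 0.7077 (70.77%), PC2 0.2923 (29.23%);  cumulative: 0.7077, 1


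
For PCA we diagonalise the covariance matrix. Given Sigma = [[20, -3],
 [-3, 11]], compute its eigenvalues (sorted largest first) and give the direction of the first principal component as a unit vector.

Step 1 — characteristic polynomial of 2×2 Sigma:
  det(Sigma - λI) = λ² - trace · λ + det = 0.
  trace = 20 + 11 = 31, det = 20·11 - (-3)² = 211.
Step 2 — discriminant:
  Δ = trace² - 4·det = 961 - 844 = 117.
Step 3 — eigenvalues:
  λ = (trace ± √Δ)/2 = (31 ± 10.8167)/2,
  λ_1 = 20.9083,  λ_2 = 10.0917.

Step 4 — unit eigenvector for λ_1: solve (Sigma - λ_1 I)v = 0. First row:
  (20 - 20.9083)·v_x + (-3)·v_y = 0, i.e. (-0.9083)·v_x + (-3)·v_y = 0,
  so v ∝ (b, λ_1 - a) = (-3, 0.9083); multiply by -1 so the first entry is positive: u = (3, -0.9083).
  ||u|| = √((3)² + (-0.9083)²) = √(9.8251) ≈ 3.1345,
  v_1 = u/||u|| ≈ (0.9571, -0.2898) (||v_1|| = 1).

λ_1 = 20.9083,  λ_2 = 10.0917;  v_1 ≈ (0.9571, -0.2898)


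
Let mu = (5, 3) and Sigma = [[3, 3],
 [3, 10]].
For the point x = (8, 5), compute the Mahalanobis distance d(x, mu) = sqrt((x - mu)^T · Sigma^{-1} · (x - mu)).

Step 1 — centre the observation: (x - mu) = (3, 2).

Step 2 — invert Sigma. det(Sigma) = 3·10 - (3)² = 21.
  Sigma^{-1} = (1/det) · [[d, -b], [-b, a]] = [[0.4762, -0.1429],
 [-0.1429, 0.1429]].

Step 3 — form the quadratic (x - mu)^T · Sigma^{-1} · (x - mu):
  Sigma^{-1} · (x - mu) = (1.1429, -0.1429).
  (x - mu)^T · [Sigma^{-1} · (x - mu)] = (3)·(1.1429) + (2)·(-0.1429) = 3.1429.

Step 4 — take square root: d = √(3.1429) ≈ 1.7728.

d(x, mu) = √(3.1429) ≈ 1.7728


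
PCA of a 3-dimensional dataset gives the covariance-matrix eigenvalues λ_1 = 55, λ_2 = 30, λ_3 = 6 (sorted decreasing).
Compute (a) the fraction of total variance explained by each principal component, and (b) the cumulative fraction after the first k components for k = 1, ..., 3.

Step 1 — total variance = trace(Sigma) = Σ λ_i = 55 + 30 + 6 = 91.

Step 2 — fraction explained by component i = λ_i / Σ λ:
  PC1: 55/91 = 0.6044
  PC2: 30/91 = 0.3297
  PC3: 6/91 = 0.0659

Step 3 — cumulative fraction after k components = (λ_1 + ... + λ_k) / Σ λ:
  k = 1: 55/91 = 0.6044
  k = 2: (55 + 30)/91 = 85/91 = 0.9341
  k = 3: (55 + 30 + 6)/91 = 91/91 = 1

Summary (fraction, with percent):

explained: PC1 0.6044 (60.44%), PC2 0.3297 (32.97%), PC3 0.0659 (6.59%);  cumulative: 0.6044, 0.9341, 1


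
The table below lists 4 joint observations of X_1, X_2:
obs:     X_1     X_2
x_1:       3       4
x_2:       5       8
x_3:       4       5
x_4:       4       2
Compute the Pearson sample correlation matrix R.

Step 1 — column means:
  mean(X_1) = (3 + 5 + 4 + 4) / 4 = 16/4 = 4
  mean(X_2) = (4 + 8 + 5 + 2) / 4 = 19/4 = 4.75

Step 2 — sample variances and covariances s[i,j] = (1/(n-1)) · Σ_k (x_{k,i} - mean_i) · (x_{k,j} - mean_j), with n-1 = 3:
  s[X_1,X_1] = ((-1)·(-1) + (1)·(1) + (0)·(0) + (0)·(0)) / 3 = 2/3 = 0.6667
  s[X_1,X_2] = ((-1)·(-0.75) + (1)·(3.25) + (0)·(0.25) + (0)·(-2.75)) / 3 = 4/3 = 1.3333
  s[X_2,X_2] = ((-0.75)·(-0.75) + (3.25)·(3.25) + (0.25)·(0.25) + (-2.75)·(-2.75)) / 3 = 18.75/3 = 6.25
  Sample standard deviations s_i = √(s[i,i]):
  s(X_1) = √(0.6667) = 0.8165
  s(X_2) = √(6.25) = 2.5

Step 3 — r_{ij} = s_{ij} / (s_i · s_j):
  r[X_1,X_1] = 1 (diagonal).
  r[X_1,X_2] = 1.3333 / (0.8165 · 2.5) = 1.3333 / 2.0412 = 0.6532
  r[X_2,X_2] = 1 (diagonal).

R is symmetric with unit diagonal. Assembling:

R = [[1, 0.6532],
 [0.6532, 1]]


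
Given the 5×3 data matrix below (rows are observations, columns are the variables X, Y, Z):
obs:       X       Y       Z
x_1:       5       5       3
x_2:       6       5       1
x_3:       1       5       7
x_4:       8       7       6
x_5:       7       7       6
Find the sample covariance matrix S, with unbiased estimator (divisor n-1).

Step 1 — column means:
  mean(X) = (5 + 6 + 1 + 8 + 7) / 5 = 27/5 = 5.4
  mean(Y) = (5 + 5 + 5 + 7 + 7) / 5 = 29/5 = 5.8
  mean(Z) = (3 + 1 + 7 + 6 + 6) / 5 = 23/5 = 4.6

Step 2 — sample covariance S[i,j] = (1/(n-1)) · Σ_k (x_{k,i} - mean_i) · (x_{k,j} - mean_j), with n-1 = 4.
  S[X,X] = ((-0.4)·(-0.4) + (0.6)·(0.6) + (-4.4)·(-4.4) + (2.6)·(2.6) + (1.6)·(1.6)) / 4 = 29.2/4 = 7.3
  S[X,Y] = ((-0.4)·(-0.8) + (0.6)·(-0.8) + (-4.4)·(-0.8) + (2.6)·(1.2) + (1.6)·(1.2)) / 4 = 8.4/4 = 2.1
  S[X,Z] = ((-0.4)·(-1.6) + (0.6)·(-3.6) + (-4.4)·(2.4) + (2.6)·(1.4) + (1.6)·(1.4)) / 4 = -6.2/4 = -1.55
  S[Y,Y] = ((-0.8)·(-0.8) + (-0.8)·(-0.8) + (-0.8)·(-0.8) + (1.2)·(1.2) + (1.2)·(1.2)) / 4 = 4.8/4 = 1.2
  S[Y,Z] = ((-0.8)·(-1.6) + (-0.8)·(-3.6) + (-0.8)·(2.4) + (1.2)·(1.4) + (1.2)·(1.4)) / 4 = 5.6/4 = 1.4
  S[Z,Z] = ((-1.6)·(-1.6) + (-3.6)·(-3.6) + (2.4)·(2.4) + (1.4)·(1.4) + (1.4)·(1.4)) / 4 = 25.2/4 = 6.3

S is symmetric (S[j,i] = S[i,j]). Assembling:

S = [[7.3, 2.1, -1.55],
 [2.1, 1.2, 1.4],
 [-1.55, 1.4, 6.3]]


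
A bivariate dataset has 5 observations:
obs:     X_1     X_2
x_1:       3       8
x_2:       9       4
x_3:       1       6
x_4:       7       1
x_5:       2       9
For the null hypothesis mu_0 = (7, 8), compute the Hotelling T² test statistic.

Step 1 — sample mean vector:
  mean(X_1) = (3 + 9 + 1 + 7 + 2) / 5 = 22/5 = 4.4
  mean(X_2) = (8 + 4 + 6 + 1 + 9) / 5 = 28/5 = 5.6
  x̄ = (4.4, 5.6),  deviation x̄ - mu_0 = (4.4, 5.6) - (7, 8) = (-2.6, -2.4).

Step 2 — sample covariance matrix, S[i,j] = (1/(n-1)) · Σ_k (x_{k,i} - mean_i) · (x_{k,j} - mean_j), divisor n-1 = 4:
  S[X_1,X_1] = ((-1.4)·(-1.4) + (4.6)·(4.6) + (-3.4)·(-3.4) + (2.6)·(2.6) + (-2.4)·(-2.4)) / 4 = 47.2/4 = 11.8
  S[X_1,X_2] = ((-1.4)·(2.4) + (4.6)·(-1.6) + (-3.4)·(0.4) + (2.6)·(-4.6) + (-2.4)·(3.4)) / 4 = -32.2/4 = -8.05
  S[X_2,X_2] = ((2.4)·(2.4) + (-1.6)·(-1.6) + (0.4)·(0.4) + (-4.6)·(-4.6) + (3.4)·(3.4)) / 4 = 41.2/4 = 10.3
  S = [[11.8, -8.05],
 [-8.05, 10.3]].

Step 3 — invert S. det(S) = 11.8·10.3 - (-8.05)² = 56.7375.
  S^{-1} = (1/det) · [[d, -b], [-b, a]] = [[0.1815, 0.1419],
 [0.1419, 0.208]].

Step 4 — quadratic form (x̄ - mu_0)^T · S^{-1} · (x̄ - mu_0):
  S^{-1} · (x̄ - mu_0) = (-0.8125, -0.868),
  (x̄ - mu_0)^T · [...] = (-2.6)·(-0.8125) + (-2.4)·(-0.868) = 4.1958.

Step 5 — scale by n: T² = 5 · 4.1958 = 20.9791.

T² ≈ 20.9791
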